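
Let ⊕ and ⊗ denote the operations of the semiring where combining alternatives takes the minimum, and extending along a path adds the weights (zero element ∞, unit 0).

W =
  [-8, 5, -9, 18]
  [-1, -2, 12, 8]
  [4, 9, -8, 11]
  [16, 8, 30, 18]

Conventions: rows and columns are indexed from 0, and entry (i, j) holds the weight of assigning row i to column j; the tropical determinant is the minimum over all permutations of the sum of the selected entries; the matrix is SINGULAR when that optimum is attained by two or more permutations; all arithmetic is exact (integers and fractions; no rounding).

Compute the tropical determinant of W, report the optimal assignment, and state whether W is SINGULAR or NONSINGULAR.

σ = (0, 1, 2, 3): (-8) + (-2) + (-8) + 18 = 0
σ = (0, 1, 3, 2): (-8) + (-2) + 11 + 30 = 31
σ = (0, 2, 1, 3): (-8) + 12 + 9 + 18 = 31
σ = (0, 2, 3, 1): (-8) + 12 + 11 + 8 = 23
σ = (0, 3, 1, 2): (-8) + 8 + 9 + 30 = 39
σ = (0, 3, 2, 1): (-8) + 8 + (-8) + 8 = 0
σ = (1, 0, 2, 3): 5 + (-1) + (-8) + 18 = 14
σ = (1, 0, 3, 2): 5 + (-1) + 11 + 30 = 45
σ = (1, 2, 0, 3): 5 + 12 + 4 + 18 = 39
σ = (1, 2, 3, 0): 5 + 12 + 11 + 16 = 44
σ = (1, 3, 0, 2): 5 + 8 + 4 + 30 = 47
σ = (1, 3, 2, 0): 5 + 8 + (-8) + 16 = 21
σ = (2, 0, 1, 3): (-9) + (-1) + 9 + 18 = 17
σ = (2, 0, 3, 1): (-9) + (-1) + 11 + 8 = 9
σ = (2, 1, 0, 3): (-9) + (-2) + 4 + 18 = 11
σ = (2, 1, 3, 0): (-9) + (-2) + 11 + 16 = 16
σ = (2, 3, 0, 1): (-9) + 8 + 4 + 8 = 11
σ = (2, 3, 1, 0): (-9) + 8 + 9 + 16 = 24
σ = (3, 0, 1, 2): 18 + (-1) + 9 + 30 = 56
σ = (3, 0, 2, 1): 18 + (-1) + (-8) + 8 = 17
σ = (3, 1, 0, 2): 18 + (-2) + 4 + 30 = 50
σ = (3, 1, 2, 0): 18 + (-2) + (-8) + 16 = 24
σ = (3, 2, 0, 1): 18 + 12 + 4 + 8 = 42
σ = (3, 2, 1, 0): 18 + 12 + 9 + 16 = 55
Optimal value attained by: σ = (0, 1, 2, 3).
Answer: det⊕(W) = 0; verdict: SINGULAR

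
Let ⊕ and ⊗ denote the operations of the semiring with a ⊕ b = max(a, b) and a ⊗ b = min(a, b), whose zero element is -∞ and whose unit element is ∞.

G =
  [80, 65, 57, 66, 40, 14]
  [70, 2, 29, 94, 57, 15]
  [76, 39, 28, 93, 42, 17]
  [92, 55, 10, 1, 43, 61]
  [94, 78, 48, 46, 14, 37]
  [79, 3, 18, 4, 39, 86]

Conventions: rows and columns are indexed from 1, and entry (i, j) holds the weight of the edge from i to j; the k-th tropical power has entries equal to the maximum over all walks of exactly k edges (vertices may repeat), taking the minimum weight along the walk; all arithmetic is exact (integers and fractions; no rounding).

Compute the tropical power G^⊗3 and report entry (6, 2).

G^⊗2:
  [80, 65, 57, 66, 57, 61]
  [92, 65, 57, 66, 43, 61]
  [92, 65, 57, 66, 43, 61]
  [80, 65, 57, 66, 55, 61]
  [80, 65, 57, 78, 57, 46]
  [79, 65, 57, 66, 40, 86]
G^⊗3:
  [80, 65, 57, 66, 57, 61]
  [80, 65, 57, 66, 57, 61]
  [80, 65, 57, 66, 57, 61]
  [80, 65, 57, 66, 57, 61]
  [80, 65, 57, 66, 57, 61]
  [79, 65, 57, 66, 57, 86]
Key observation: the optimum is the walk 6->1->1->2, with weight 79 min 80 min 65 = 65.
Optimal value attained by: walk 6->1->1->2.
Answer: (G^⊗3)[6][2] = 65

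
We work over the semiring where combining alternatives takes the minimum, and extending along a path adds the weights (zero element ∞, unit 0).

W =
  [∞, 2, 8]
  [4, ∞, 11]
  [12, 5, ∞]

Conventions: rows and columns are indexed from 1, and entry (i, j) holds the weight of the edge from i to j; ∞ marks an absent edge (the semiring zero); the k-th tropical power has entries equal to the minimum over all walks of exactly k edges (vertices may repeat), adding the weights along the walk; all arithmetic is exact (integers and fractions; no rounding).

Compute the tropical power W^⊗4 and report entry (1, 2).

W^⊗2:
  [6, 13, 13]
  [23, 6, 12]
  [9, 14, 16]
W^⊗3:
  [17, 8, 14]
  [10, 17, 17]
  [18, 11, 17]
W^⊗4:
  [12, 19, 19]
  [21, 12, 18]
  [15, 20, 22]
Key observation: the optimum is the walk 1->2->1->3->2, with weight 2 + 4 + 8 + 5 = 19.
Optimal value attained by: walk 1->2->1->3->2.
Answer: (W^⊗4)[1][2] = 19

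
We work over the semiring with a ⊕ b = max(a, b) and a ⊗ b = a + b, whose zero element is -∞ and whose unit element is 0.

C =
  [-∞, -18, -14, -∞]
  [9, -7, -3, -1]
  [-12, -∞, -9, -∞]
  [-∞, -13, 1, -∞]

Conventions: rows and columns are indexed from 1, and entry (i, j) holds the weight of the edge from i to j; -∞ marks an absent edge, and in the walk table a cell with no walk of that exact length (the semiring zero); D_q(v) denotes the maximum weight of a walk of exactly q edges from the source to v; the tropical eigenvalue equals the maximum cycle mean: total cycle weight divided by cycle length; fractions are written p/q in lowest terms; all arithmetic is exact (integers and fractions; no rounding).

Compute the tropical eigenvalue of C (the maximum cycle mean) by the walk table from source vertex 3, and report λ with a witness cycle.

q=0: [-∞, -∞, 0, -∞]
q=1: [-12, -∞, -9, -∞]
q=2: [-21, -30, -18, -∞]
q=3: [-21, -37, -27, -31]
q=4: [-28, -39, -30, -38]
Optimal cycle mean attained by: cycle 1->2->1, total (-18) + 9, length 2.
Answer: λ = -9/2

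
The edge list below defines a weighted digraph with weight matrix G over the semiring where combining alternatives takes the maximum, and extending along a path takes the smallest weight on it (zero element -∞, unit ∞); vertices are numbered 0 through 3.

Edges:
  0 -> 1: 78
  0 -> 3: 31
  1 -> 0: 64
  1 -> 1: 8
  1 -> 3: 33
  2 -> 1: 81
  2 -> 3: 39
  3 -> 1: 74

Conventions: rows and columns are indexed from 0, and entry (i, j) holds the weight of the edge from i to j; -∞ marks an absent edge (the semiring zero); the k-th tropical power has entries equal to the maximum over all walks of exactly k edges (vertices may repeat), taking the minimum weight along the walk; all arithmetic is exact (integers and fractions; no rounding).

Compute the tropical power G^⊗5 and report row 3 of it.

G^⊗2:
  [64, 31, -∞, 33]
  [8, 64, -∞, 31]
  [64, 39, -∞, 33]
  [64, 8, -∞, 33]
G^⊗3:
  [31, 64, -∞, 31]
  [64, 31, -∞, 33]
  [39, 64, -∞, 33]
  [8, 64, -∞, 31]
G^⊗4:
  [64, 31, -∞, 33]
  [31, 64, -∞, 31]
  [64, 39, -∞, 33]
  [64, 31, -∞, 33]
G^⊗5:
  [31, 64, -∞, 31]
  [64, 31, -∞, 33]
  [39, 64, -∞, 33]
  [31, 64, -∞, 31]
Answer: row 3 of G^⊗5 = [31, 64, -∞, 31]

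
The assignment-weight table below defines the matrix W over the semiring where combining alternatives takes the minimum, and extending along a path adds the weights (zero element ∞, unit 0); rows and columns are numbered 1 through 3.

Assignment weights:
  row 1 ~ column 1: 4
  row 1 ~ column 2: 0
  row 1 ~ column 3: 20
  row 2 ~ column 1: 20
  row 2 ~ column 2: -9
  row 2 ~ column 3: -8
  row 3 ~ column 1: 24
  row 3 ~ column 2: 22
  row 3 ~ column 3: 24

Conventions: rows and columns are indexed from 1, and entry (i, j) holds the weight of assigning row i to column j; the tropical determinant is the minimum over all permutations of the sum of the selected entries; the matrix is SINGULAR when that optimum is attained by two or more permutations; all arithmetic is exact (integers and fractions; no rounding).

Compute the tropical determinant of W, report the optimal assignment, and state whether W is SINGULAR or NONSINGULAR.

σ = (1, 2, 3): 4 + (-9) + 24 = 19
σ = (1, 3, 2): 4 + (-8) + 22 = 18
σ = (2, 1, 3): 0 + 20 + 24 = 44
σ = (2, 3, 1): 0 + (-8) + 24 = 16
σ = (3, 1, 2): 20 + 20 + 22 = 62
σ = (3, 2, 1): 20 + (-9) + 24 = 35
Optimal value attained by: σ = (2, 3, 1).
Answer: det⊕(W) = 16; verdict: NONSINGULAR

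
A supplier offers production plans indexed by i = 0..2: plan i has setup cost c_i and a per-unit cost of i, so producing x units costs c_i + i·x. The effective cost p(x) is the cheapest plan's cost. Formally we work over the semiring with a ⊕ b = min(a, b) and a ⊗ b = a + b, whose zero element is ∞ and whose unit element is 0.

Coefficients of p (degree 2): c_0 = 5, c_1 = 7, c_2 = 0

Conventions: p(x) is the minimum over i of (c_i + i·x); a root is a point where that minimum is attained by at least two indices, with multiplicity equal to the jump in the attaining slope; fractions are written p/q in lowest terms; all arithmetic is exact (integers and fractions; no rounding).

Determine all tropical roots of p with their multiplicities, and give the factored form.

hull edge (i=0, c=5) to (i=2, c=0): slope -5/2, span 2
Factored form: p(x) = 0 ⊗ (x ⊕ 5/2) ⊗ (x ⊕ 5/2)
Answer: roots = 5/2 (mult 2)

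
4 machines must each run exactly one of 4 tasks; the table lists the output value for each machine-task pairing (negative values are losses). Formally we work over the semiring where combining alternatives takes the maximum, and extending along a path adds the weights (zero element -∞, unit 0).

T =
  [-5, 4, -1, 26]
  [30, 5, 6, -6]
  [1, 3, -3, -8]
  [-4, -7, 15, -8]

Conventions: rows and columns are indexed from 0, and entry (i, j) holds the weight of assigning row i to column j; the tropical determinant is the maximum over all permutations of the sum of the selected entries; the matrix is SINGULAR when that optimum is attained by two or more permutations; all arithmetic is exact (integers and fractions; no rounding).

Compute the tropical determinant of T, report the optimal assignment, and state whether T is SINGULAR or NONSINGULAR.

σ = (0, 1, 2, 3): (-5) + 5 + (-3) + (-8) = -11
σ = (0, 1, 3, 2): (-5) + 5 + (-8) + 15 = 7
σ = (0, 2, 1, 3): (-5) + 6 + 3 + (-8) = -4
σ = (0, 2, 3, 1): (-5) + 6 + (-8) + (-7) = -14
σ = (0, 3, 1, 2): (-5) + (-6) + 3 + 15 = 7
σ = (0, 3, 2, 1): (-5) + (-6) + (-3) + (-7) = -21
σ = (1, 0, 2, 3): 4 + 30 + (-3) + (-8) = 23
σ = (1, 0, 3, 2): 4 + 30 + (-8) + 15 = 41
σ = (1, 2, 0, 3): 4 + 6 + 1 + (-8) = 3
σ = (1, 2, 3, 0): 4 + 6 + (-8) + (-4) = -2
σ = (1, 3, 0, 2): 4 + (-6) + 1 + 15 = 14
σ = (1, 3, 2, 0): 4 + (-6) + (-3) + (-4) = -9
σ = (2, 0, 1, 3): (-1) + 30 + 3 + (-8) = 24
σ = (2, 0, 3, 1): (-1) + 30 + (-8) + (-7) = 14
σ = (2, 1, 0, 3): (-1) + 5 + 1 + (-8) = -3
σ = (2, 1, 3, 0): (-1) + 5 + (-8) + (-4) = -8
σ = (2, 3, 0, 1): (-1) + (-6) + 1 + (-7) = -13
σ = (2, 3, 1, 0): (-1) + (-6) + 3 + (-4) = -8
σ = (3, 0, 1, 2): 26 + 30 + 3 + 15 = 74
σ = (3, 0, 2, 1): 26 + 30 + (-3) + (-7) = 46
σ = (3, 1, 0, 2): 26 + 5 + 1 + 15 = 47
σ = (3, 1, 2, 0): 26 + 5 + (-3) + (-4) = 24
σ = (3, 2, 0, 1): 26 + 6 + 1 + (-7) = 26
σ = (3, 2, 1, 0): 26 + 6 + 3 + (-4) = 31
Optimal value attained by: σ = (3, 0, 1, 2).
Answer: det⊕(T) = 74; verdict: NONSINGULAR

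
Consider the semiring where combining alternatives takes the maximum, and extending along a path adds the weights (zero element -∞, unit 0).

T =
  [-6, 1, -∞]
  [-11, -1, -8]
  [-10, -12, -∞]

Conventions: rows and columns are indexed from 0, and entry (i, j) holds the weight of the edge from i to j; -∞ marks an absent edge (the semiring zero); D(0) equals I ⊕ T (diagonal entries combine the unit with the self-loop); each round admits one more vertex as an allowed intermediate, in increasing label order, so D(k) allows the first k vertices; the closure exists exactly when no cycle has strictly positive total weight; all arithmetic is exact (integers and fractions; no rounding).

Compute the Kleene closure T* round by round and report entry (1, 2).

D(0):
  [0, 1, -∞]
  [-11, 0, -8]
  [-10, -12, 0]
D(1):
  [0, 1, -∞]
  [-11, 0, -8]
  [-10, -9, 0]
D(2):
  [0, 1, -7]
  [-11, 0, -8]
  [-10, -9, 0]
D(3):
  [0, 1, -7]
  [-11, 0, -8]
  [-10, -9, 0]
Answer: T*[1][2] = -8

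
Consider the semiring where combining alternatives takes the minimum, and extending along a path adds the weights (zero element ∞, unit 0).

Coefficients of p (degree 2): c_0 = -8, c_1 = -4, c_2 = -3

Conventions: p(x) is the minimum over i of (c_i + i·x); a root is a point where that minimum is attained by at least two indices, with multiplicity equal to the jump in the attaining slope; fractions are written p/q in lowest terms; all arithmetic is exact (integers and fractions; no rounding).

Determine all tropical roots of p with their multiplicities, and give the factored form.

hull edge (i=0, c=-8) to (i=2, c=-3): slope 5/2, span 2
Factored form: p(x) = -3 ⊗ (x ⊕ (-5/2)) ⊗ (x ⊕ (-5/2))
Answer: roots = -5/2 (mult 2)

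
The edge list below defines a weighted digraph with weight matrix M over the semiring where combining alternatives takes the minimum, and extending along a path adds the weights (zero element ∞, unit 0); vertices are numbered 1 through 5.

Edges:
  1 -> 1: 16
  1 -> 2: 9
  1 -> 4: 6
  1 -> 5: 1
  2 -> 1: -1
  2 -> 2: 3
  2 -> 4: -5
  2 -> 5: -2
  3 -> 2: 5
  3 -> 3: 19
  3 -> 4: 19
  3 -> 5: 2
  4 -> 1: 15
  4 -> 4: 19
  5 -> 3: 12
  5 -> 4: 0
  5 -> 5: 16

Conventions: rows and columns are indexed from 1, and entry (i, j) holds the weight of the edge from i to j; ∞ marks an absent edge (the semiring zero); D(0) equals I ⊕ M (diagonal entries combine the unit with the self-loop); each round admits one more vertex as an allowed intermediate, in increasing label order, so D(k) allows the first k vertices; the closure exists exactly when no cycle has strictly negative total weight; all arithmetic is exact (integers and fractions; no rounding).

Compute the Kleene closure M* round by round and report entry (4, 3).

D(0):
  [0, 9, ∞, 6, 1]
  [-1, 0, ∞, -5, -2]
  [∞, 5, 0, 19, 2]
  [15, ∞, ∞, 0, ∞]
  [∞, ∞, 12, 0, 0]
D(1):
  [0, 9, ∞, 6, 1]
  [-1, 0, ∞, -5, -2]
  [∞, 5, 0, 19, 2]
  [15, 24, ∞, 0, 16]
  [∞, ∞, 12, 0, 0]
D(2):
  [0, 9, ∞, 4, 1]
  [-1, 0, ∞, -5, -2]
  [4, 5, 0, 0, 2]
  [15, 24, ∞, 0, 16]
  [∞, ∞, 12, 0, 0]
D(3):
  [0, 9, ∞, 4, 1]
  [-1, 0, ∞, -5, -2]
  [4, 5, 0, 0, 2]
  [15, 24, ∞, 0, 16]
  [16, 17, 12, 0, 0]
D(4):
  [0, 9, ∞, 4, 1]
  [-1, 0, ∞, -5, -2]
  [4, 5, 0, 0, 2]
  [15, 24, ∞, 0, 16]
  [15, 17, 12, 0, 0]
D(5):
  [0, 9, 13, 1, 1]
  [-1, 0, 10, -5, -2]
  [4, 5, 0, 0, 2]
  [15, 24, 28, 0, 16]
  [15, 17, 12, 0, 0]
Answer: M*[4][3] = 28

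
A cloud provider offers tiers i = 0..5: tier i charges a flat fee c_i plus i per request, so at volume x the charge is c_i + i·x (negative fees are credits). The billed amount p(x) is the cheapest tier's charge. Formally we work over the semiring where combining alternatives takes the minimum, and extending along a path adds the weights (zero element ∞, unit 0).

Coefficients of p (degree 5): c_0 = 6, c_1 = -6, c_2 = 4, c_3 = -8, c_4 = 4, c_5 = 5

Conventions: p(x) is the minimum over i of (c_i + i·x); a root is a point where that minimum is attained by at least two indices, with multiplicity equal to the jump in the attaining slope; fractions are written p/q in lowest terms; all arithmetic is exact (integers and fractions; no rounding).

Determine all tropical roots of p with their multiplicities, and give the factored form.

hull edge (i=0, c=6) to (i=1, c=-6): slope -12, span 1
hull edge (i=1, c=-6) to (i=3, c=-8): slope -1, span 2
hull edge (i=3, c=-8) to (i=5, c=5): slope 13/2, span 2
Factored form: p(x) = 5 ⊗ (x ⊕ (-13/2)) ⊗ (x ⊕ (-13/2)) ⊗ (x ⊕ 1) ⊗ (x ⊕ 1) ⊗ (x ⊕ 12)
Answer: roots = -13/2 (mult 2), 1 (mult 2), 12 (mult 1)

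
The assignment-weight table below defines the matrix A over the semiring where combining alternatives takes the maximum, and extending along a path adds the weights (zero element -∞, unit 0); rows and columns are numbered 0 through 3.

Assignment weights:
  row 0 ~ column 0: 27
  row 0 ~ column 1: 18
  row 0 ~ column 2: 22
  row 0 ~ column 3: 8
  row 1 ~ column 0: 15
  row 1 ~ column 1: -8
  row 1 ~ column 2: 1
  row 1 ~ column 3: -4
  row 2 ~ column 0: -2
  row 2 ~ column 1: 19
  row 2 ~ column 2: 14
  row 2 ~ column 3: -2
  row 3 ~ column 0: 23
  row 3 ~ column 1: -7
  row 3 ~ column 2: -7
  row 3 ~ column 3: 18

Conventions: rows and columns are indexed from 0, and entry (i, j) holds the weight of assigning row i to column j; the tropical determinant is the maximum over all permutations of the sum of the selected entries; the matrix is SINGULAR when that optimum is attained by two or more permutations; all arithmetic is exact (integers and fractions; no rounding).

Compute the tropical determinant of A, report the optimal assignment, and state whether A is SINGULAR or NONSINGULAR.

σ = (0, 1, 2, 3): 27 + (-8) + 14 + 18 = 51
σ = (0, 1, 3, 2): 27 + (-8) + (-2) + (-7) = 10
σ = (0, 2, 1, 3): 27 + 1 + 19 + 18 = 65
σ = (0, 2, 3, 1): 27 + 1 + (-2) + (-7) = 19
σ = (0, 3, 1, 2): 27 + (-4) + 19 + (-7) = 35
σ = (0, 3, 2, 1): 27 + (-4) + 14 + (-7) = 30
σ = (1, 0, 2, 3): 18 + 15 + 14 + 18 = 65
σ = (1, 0, 3, 2): 18 + 15 + (-2) + (-7) = 24
σ = (1, 2, 0, 3): 18 + 1 + (-2) + 18 = 35
σ = (1, 2, 3, 0): 18 + 1 + (-2) + 23 = 40
σ = (1, 3, 0, 2): 18 + (-4) + (-2) + (-7) = 5
σ = (1, 3, 2, 0): 18 + (-4) + 14 + 23 = 51
σ = (2, 0, 1, 3): 22 + 15 + 19 + 18 = 74
σ = (2, 0, 3, 1): 22 + 15 + (-2) + (-7) = 28
σ = (2, 1, 0, 3): 22 + (-8) + (-2) + 18 = 30
σ = (2, 1, 3, 0): 22 + (-8) + (-2) + 23 = 35
σ = (2, 3, 0, 1): 22 + (-4) + (-2) + (-7) = 9
σ = (2, 3, 1, 0): 22 + (-4) + 19 + 23 = 60
σ = (3, 0, 1, 2): 8 + 15 + 19 + (-7) = 35
σ = (3, 0, 2, 1): 8 + 15 + 14 + (-7) = 30
σ = (3, 1, 0, 2): 8 + (-8) + (-2) + (-7) = -9
σ = (3, 1, 2, 0): 8 + (-8) + 14 + 23 = 37
σ = (3, 2, 0, 1): 8 + 1 + (-2) + (-7) = 0
σ = (3, 2, 1, 0): 8 + 1 + 19 + 23 = 51
Optimal value attained by: σ = (2, 0, 1, 3).
Answer: det⊕(A) = 74; verdict: NONSINGULAR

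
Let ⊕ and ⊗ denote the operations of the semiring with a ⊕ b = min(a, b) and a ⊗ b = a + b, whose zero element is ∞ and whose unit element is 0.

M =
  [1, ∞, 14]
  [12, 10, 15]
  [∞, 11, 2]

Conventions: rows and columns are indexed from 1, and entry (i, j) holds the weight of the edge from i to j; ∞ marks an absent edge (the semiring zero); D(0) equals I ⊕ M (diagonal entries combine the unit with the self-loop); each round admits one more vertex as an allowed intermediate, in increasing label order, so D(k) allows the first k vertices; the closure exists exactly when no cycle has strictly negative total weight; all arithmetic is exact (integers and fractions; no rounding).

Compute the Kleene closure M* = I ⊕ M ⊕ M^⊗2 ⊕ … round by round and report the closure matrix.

D(0):
  [0, ∞, 14]
  [12, 0, 15]
  [∞, 11, 0]
D(1):
  [0, ∞, 14]
  [12, 0, 15]
  [∞, 11, 0]
D(2):
  [0, ∞, 14]
  [12, 0, 15]
  [23, 11, 0]
D(3):
  [0, 25, 14]
  [12, 0, 15]
  [23, 11, 0]
Answer: M* = [[0, 25, 14], [12, 0, 15], [23, 11, 0]]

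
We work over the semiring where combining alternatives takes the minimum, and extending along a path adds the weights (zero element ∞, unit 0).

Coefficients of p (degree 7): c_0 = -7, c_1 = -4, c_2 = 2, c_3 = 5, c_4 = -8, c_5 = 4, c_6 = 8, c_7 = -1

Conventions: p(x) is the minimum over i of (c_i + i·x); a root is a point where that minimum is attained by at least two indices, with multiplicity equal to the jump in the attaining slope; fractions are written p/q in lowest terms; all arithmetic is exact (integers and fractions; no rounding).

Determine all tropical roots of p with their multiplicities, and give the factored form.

hull edge (i=0, c=-7) to (i=4, c=-8): slope -1/4, span 4
hull edge (i=4, c=-8) to (i=7, c=-1): slope 7/3, span 3
Factored form: p(x) = -1 ⊗ (x ⊕ (-7/3)) ⊗ (x ⊕ (-7/3)) ⊗ (x ⊕ (-7/3)) ⊗ (x ⊕ 1/4) ⊗ (x ⊕ 1/4) ⊗ (x ⊕ 1/4) ⊗ (x ⊕ 1/4)
Answer: roots = -7/3 (mult 3), 1/4 (mult 4)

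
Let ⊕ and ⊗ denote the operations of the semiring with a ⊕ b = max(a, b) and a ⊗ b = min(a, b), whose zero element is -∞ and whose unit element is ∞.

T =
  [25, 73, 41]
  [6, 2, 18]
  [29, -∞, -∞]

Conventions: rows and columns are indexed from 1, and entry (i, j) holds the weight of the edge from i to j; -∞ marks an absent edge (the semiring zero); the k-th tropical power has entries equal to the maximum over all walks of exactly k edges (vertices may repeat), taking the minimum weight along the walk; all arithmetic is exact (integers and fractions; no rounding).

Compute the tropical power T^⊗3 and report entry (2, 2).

T^⊗2:
  [29, 25, 25]
  [18, 6, 6]
  [25, 29, 29]
T^⊗3:
  [25, 29, 29]
  [18, 18, 18]
  [29, 25, 25]
Key observation: the optimum is the walk 2->3->1->2, with weight 18 min 29 min 73 = 18.
Optimal value attained by: walk 2->3->1->2.
Answer: (T^⊗3)[2][2] = 18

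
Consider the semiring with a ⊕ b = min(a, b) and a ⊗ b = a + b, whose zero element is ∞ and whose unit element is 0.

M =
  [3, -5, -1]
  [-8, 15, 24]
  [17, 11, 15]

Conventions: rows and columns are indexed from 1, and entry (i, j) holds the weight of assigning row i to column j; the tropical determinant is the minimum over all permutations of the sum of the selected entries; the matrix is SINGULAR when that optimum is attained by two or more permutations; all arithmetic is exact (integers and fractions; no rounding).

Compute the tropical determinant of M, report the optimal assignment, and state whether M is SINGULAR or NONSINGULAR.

σ = (1, 2, 3): 3 + 15 + 15 = 33
σ = (1, 3, 2): 3 + 24 + 11 = 38
σ = (2, 1, 3): (-5) + (-8) + 15 = 2
σ = (2, 3, 1): (-5) + 24 + 17 = 36
σ = (3, 1, 2): (-1) + (-8) + 11 = 2
σ = (3, 2, 1): (-1) + 15 + 17 = 31
Optimal value attained by: σ = (2, 1, 3).
Answer: det⊕(M) = 2; verdict: SINGULAR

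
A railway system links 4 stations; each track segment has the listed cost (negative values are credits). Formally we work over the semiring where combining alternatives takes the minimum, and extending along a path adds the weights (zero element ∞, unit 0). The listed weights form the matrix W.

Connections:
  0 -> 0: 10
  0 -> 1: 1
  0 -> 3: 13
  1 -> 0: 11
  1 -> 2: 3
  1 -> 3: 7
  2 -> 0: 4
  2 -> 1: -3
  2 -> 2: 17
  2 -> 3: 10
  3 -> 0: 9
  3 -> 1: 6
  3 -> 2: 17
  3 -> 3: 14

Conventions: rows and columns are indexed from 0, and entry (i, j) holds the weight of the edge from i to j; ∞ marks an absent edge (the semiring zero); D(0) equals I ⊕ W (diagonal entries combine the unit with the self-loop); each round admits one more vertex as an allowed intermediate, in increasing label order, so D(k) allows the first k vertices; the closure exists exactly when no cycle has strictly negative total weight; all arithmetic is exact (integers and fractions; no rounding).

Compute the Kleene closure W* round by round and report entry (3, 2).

D(0):
  [0, 1, ∞, 13]
  [11, 0, 3, 7]
  [4, -3, 0, 10]
  [9, 6, 17, 0]
D(1):
  [0, 1, ∞, 13]
  [11, 0, 3, 7]
  [4, -3, 0, 10]
  [9, 6, 17, 0]
D(2):
  [0, 1, 4, 8]
  [11, 0, 3, 7]
  [4, -3, 0, 4]
  [9, 6, 9, 0]
D(3):
  [0, 1, 4, 8]
  [7, 0, 3, 7]
  [4, -3, 0, 4]
  [9, 6, 9, 0]
D(4):
  [0, 1, 4, 8]
  [7, 0, 3, 7]
  [4, -3, 0, 4]
  [9, 6, 9, 0]
Answer: W*[3][2] = 9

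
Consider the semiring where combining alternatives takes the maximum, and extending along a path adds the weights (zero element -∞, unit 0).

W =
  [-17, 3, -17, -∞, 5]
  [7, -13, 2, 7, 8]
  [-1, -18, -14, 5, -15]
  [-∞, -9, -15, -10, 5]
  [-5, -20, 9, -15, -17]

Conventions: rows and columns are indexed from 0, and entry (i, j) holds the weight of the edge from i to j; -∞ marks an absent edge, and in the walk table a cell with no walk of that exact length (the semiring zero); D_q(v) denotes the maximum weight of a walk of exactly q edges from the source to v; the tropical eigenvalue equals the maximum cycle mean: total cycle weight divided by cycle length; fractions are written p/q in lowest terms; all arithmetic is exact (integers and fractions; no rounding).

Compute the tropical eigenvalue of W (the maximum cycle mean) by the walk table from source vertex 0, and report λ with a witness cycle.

q=0: [0, -∞, -∞, -∞, -∞]
q=1: [-17, 3, -17, -∞, 5]
q=2: [10, -10, 14, 10, 11]
q=3: [13, 13, 20, 19, 15]
q=4: [20, 16, 24, 25, 24]
q=5: [23, 23, 33, 29, 30]
Optimal cycle mean attained by: cycle 2->3->4->2, total 5 + 5 + 9, length 3.
Answer: λ = 19/3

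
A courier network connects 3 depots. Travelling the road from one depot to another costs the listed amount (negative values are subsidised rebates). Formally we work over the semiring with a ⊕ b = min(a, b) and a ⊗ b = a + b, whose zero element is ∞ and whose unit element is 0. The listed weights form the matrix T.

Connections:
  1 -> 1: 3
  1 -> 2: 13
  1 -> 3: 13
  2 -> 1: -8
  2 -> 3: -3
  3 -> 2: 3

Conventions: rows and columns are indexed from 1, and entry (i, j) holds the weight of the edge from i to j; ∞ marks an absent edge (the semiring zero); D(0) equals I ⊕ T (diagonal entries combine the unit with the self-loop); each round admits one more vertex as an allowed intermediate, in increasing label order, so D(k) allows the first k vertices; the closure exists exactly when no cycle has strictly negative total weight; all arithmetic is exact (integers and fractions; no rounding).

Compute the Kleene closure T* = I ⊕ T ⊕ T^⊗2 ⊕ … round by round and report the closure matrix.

D(0):
  [0, 13, 13]
  [-8, 0, -3]
  [∞, 3, 0]
D(1):
  [0, 13, 13]
  [-8, 0, -3]
  [∞, 3, 0]
D(2):
  [0, 13, 10]
  [-8, 0, -3]
  [-5, 3, 0]
D(3):
  [0, 13, 10]
  [-8, 0, -3]
  [-5, 3, 0]
Answer: T* = [[0, 13, 10], [-8, 0, -3], [-5, 3, 0]]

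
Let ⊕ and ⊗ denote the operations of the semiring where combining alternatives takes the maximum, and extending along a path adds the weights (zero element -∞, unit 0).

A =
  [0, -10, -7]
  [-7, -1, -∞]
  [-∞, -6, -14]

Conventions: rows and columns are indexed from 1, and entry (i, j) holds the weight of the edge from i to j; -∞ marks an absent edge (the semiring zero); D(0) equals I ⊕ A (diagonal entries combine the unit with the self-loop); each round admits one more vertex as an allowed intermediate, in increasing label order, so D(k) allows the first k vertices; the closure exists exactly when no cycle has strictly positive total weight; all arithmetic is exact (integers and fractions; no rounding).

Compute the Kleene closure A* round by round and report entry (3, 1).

D(0):
  [0, -10, -7]
  [-7, 0, -∞]
  [-∞, -6, 0]
D(1):
  [0, -10, -7]
  [-7, 0, -14]
  [-∞, -6, 0]
D(2):
  [0, -10, -7]
  [-7, 0, -14]
  [-13, -6, 0]
D(3):
  [0, -10, -7]
  [-7, 0, -14]
  [-13, -6, 0]
Answer: A*[3][1] = -13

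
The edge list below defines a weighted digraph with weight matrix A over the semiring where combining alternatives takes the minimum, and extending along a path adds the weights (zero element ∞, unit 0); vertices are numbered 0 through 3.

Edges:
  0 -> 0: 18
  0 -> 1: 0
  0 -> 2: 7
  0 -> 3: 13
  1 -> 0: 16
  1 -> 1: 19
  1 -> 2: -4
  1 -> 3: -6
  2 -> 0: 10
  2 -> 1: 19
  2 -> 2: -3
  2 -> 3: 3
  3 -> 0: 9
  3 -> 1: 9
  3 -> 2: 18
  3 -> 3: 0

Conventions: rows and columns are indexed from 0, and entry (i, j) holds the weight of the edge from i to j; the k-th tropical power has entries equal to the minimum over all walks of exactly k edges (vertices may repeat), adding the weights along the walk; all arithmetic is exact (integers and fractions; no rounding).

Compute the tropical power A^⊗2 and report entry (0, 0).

A^⊗2:
  [16, 18, -4, -6]
  [3, 3, -7, -6]
  [7, 10, -6, 0]
  [9, 9, 5, 0]
Key observation: the optimum is the walk 0->1->0, with weight 0 + 16 = 16.
Optimal value attained by: walk 0->1->0.
Answer: (A^⊗2)[0][0] = 16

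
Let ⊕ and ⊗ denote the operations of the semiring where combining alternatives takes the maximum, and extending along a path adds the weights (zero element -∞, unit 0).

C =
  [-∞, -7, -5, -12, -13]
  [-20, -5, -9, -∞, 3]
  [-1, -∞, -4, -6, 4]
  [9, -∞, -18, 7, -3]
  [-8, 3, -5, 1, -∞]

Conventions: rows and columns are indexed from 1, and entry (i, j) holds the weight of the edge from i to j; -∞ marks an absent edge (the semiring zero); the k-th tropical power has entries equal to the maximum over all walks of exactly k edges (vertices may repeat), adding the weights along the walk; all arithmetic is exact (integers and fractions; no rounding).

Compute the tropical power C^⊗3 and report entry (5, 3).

C^⊗2:
  [-3, -10, -9, -5, -1]
  [-5, 6, -2, 4, -2]
  [3, 7, -1, 5, 0]
  [16, 2, 4, 14, 4]
  [10, -2, -6, 8, 6]
C^⊗3:
  [4, 2, -6, 2, -5]
  [13, 1, -3, 11, 9]
  [14, 3, -2, 12, 10]
  [23, 9, 11, 21, 11]
  [17, 9, 5, 15, 5]
Key observation: the optimum is the walk 5->4->1->3, with weight 1 + 9 + (-5) = 5.
Optimal value attained by: walk 5->4->1->3.
Answer: (C^⊗3)[5][3] = 5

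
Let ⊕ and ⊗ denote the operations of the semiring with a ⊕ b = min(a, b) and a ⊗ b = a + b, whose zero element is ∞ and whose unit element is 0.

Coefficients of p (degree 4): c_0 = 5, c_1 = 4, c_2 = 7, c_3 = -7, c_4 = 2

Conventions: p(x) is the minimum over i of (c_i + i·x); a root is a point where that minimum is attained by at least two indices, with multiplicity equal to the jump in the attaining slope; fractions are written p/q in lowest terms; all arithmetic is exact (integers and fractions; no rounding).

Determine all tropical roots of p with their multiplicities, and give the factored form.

hull edge (i=0, c=5) to (i=3, c=-7): slope -4, span 3
hull edge (i=3, c=-7) to (i=4, c=2): slope 9, span 1
Factored form: p(x) = 2 ⊗ (x ⊕ (-9)) ⊗ (x ⊕ 4) ⊗ (x ⊕ 4) ⊗ (x ⊕ 4)
Answer: roots = -9 (mult 1), 4 (mult 3)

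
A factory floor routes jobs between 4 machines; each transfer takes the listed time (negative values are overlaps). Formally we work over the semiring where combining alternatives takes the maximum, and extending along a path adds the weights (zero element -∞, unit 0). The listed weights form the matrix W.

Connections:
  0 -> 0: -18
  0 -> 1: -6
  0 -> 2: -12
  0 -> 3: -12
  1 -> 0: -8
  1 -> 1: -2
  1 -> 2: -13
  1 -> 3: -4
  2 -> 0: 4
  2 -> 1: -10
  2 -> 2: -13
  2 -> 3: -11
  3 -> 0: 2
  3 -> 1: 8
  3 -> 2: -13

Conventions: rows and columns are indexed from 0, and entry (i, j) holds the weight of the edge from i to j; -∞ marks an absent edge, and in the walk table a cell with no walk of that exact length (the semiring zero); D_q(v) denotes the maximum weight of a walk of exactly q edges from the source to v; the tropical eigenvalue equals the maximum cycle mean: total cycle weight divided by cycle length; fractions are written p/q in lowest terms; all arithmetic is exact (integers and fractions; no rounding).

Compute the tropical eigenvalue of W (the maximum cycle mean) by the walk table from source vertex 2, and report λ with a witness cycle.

q=0: [-∞, -∞, 0, -∞]
q=1: [4, -10, -13, -11]
q=2: [-9, -2, -8, -8]
q=3: [-4, 0, -15, -6]
q=4: [-4, 2, -13, -4]
Optimal cycle mean attained by: cycle 1->3->1, total (-4) + 8, length 2.
Answer: λ = 2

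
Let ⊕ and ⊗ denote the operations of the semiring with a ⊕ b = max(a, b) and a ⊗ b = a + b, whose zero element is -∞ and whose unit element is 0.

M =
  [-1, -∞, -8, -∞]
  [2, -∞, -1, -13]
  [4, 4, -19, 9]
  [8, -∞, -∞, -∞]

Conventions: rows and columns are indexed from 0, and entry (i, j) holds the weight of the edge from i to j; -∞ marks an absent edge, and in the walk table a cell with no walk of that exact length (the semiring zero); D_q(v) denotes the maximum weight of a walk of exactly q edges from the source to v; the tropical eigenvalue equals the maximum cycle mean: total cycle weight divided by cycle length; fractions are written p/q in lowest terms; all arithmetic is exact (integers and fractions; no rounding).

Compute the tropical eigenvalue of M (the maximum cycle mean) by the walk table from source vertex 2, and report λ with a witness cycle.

q=0: [-∞, -∞, 0, -∞]
q=1: [4, 4, -19, 9]
q=2: [17, -15, 3, -9]
q=3: [16, 7, 9, 12]
q=4: [20, 13, 8, 18]
Optimal cycle mean attained by: cycle 0->2->3->0, total (-8) + 9 + 8, length 3.
Answer: λ = 3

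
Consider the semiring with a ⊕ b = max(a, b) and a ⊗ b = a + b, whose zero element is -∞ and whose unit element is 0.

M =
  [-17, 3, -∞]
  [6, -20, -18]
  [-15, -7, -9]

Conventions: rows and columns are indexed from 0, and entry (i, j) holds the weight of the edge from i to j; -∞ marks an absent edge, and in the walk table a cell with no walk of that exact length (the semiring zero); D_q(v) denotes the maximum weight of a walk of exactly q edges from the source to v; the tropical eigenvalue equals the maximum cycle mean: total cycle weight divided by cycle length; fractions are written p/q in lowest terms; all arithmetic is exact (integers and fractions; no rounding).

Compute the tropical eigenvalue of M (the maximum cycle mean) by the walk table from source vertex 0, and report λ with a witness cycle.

q=0: [0, -∞, -∞]
q=1: [-17, 3, -∞]
q=2: [9, -14, -15]
q=3: [-8, 12, -24]
Optimal cycle mean attained by: cycle 0->1->0, total 3 + 6, length 2.
Answer: λ = 9/2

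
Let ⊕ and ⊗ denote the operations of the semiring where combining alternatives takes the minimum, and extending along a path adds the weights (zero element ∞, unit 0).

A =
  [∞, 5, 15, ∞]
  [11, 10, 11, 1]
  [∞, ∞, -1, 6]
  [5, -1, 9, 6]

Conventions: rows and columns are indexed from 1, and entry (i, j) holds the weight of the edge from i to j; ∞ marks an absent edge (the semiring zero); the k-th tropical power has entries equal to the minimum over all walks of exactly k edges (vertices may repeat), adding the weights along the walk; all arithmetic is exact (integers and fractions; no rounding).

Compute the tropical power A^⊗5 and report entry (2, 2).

A^⊗2:
  [16, 15, 14, 6]
  [6, 0, 10, 7]
  [11, 5, -2, 5]
  [10, 5, 8, 0]
A^⊗3:
  [11, 5, 13, 12]
  [11, 6, 9, 1]
  [10, 4, -3, 4]
  [5, -1, 7, 6]
A^⊗4:
  [16, 11, 12, 6]
  [6, 0, 8, 7]
  [9, 3, -4, 3]
  [10, 5, 6, 0]
A^⊗5:
  [11, 5, 11, 12]
  [11, 6, 7, 1]
  [8, 2, -5, 2]
  [5, -1, 5, 6]
Key observation: the optimum is the walk 2->4->2->4->4->2, with weight 1 + (-1) + 1 + 6 + (-1) = 6.
Optimal value attained by: walk 2->4->2->4->4->2.
Answer: (A^⊗5)[2][2] = 6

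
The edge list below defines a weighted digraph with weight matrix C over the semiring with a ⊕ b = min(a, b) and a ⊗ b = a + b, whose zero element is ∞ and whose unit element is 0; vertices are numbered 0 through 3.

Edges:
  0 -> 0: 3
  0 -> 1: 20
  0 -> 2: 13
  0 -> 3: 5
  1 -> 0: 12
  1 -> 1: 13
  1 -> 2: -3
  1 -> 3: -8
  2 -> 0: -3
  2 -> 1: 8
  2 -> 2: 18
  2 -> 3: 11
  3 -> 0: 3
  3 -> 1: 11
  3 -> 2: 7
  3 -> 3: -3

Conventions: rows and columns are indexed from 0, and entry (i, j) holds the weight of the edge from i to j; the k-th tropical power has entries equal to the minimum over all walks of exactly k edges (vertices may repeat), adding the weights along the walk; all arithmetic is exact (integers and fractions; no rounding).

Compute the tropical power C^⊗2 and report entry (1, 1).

C^⊗2:
  [6, 16, 12, 2]
  [-6, 3, -1, -11]
  [0, 17, 5, 0]
  [0, 8, 4, -6]
Key observation: the optimum is the walk 1->3->1, with weight (-8) + 11 = 3.
Optimal value attained by: walk 1->3->1.
Answer: (C^⊗2)[1][1] = 3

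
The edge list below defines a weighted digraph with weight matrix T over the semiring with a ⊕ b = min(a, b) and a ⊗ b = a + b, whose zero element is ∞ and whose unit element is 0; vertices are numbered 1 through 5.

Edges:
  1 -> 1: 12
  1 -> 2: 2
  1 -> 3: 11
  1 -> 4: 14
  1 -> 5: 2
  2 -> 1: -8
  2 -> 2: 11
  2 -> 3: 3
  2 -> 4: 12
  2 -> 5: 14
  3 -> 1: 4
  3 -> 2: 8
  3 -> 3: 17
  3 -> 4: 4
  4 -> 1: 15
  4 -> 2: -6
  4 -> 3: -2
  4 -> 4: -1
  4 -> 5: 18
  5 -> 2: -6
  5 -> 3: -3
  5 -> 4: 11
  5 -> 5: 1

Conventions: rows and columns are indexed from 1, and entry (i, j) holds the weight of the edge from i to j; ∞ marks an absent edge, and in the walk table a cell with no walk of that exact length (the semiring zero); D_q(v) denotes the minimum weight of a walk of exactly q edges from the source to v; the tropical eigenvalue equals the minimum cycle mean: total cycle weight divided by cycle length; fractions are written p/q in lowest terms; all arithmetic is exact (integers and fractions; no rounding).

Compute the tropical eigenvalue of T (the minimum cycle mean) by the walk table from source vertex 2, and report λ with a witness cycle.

q=0: [∞, 0, ∞, ∞, ∞]
q=1: [-8, 11, 3, 12, 14]
q=2: [3, -6, 3, 6, -6]
q=3: [-14, -12, -9, 5, -5]
q=4: [-20, -12, -9, -5, -12]
q=5: [-20, -18, -15, -6, -18]
Optimal cycle mean attained by: cycle 1->5->2->1, total 2 + (-6) + (-8), length 3.
Answer: λ = -4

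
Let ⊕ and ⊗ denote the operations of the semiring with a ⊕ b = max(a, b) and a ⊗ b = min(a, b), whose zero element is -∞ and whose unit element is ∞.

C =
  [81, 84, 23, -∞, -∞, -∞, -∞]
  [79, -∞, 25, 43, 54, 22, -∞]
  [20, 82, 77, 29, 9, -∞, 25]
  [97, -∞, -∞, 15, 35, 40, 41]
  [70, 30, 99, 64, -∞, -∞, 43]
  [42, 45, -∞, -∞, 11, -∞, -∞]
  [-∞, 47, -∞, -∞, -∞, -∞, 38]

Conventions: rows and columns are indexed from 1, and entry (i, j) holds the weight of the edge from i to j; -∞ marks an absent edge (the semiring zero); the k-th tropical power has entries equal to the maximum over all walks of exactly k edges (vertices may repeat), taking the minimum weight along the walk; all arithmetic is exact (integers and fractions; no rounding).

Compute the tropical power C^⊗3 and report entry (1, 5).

C^⊗2:
  [81, 81, 25, 43, 54, 22, 23]
  [79, 79, 54, 54, 35, 40, 43]
  [79, 77, 77, 43, 54, 29, 29]
  [81, 84, 35, 35, 15, 15, 38]
  [70, 82, 77, 30, 35, 40, 41]
  [45, 42, 25, 43, 45, 22, 11]
  [47, 38, 25, 43, 47, 22, 38]
C^⊗3:
  [81, 81, 54, 54, 54, 40, 43]
  [79, 79, 54, 43, 54, 40, 41]
  [79, 79, 77, 54, 54, 40, 43]
  [81, 81, 35, 43, 54, 35, 38]
  [79, 77, 77, 43, 54, 30, 38]
  [45, 45, 45, 45, 42, 40, 43]
  [47, 47, 47, 47, 38, 40, 43]
Key observation: the optimum is the walk 1->1->2->5, with weight 81 min 84 min 54 = 54.
Optimal value attained by: walk 1->1->2->5.
Answer: (C^⊗3)[1][5] = 54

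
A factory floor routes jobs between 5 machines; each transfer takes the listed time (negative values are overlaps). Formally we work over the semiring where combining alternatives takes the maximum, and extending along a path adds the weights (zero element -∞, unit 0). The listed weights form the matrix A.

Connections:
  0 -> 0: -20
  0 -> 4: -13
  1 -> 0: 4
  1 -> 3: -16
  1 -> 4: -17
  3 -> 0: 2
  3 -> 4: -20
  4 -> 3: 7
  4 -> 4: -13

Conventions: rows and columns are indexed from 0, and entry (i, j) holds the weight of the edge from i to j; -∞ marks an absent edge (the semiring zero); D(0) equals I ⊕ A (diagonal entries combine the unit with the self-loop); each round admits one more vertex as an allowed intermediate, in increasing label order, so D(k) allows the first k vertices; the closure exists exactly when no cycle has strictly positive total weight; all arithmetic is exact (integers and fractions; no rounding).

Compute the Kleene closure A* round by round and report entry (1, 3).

D(0):
  [0, -∞, -∞, -∞, -13]
  [4, 0, -∞, -16, -17]
  [-∞, -∞, 0, -∞, -∞]
  [2, -∞, -∞, 0, -20]
  [-∞, -∞, -∞, 7, 0]
D(1):
  [0, -∞, -∞, -∞, -13]
  [4, 0, -∞, -16, -9]
  [-∞, -∞, 0, -∞, -∞]
  [2, -∞, -∞, 0, -11]
  [-∞, -∞, -∞, 7, 0]
D(2):
  [0, -∞, -∞, -∞, -13]
  [4, 0, -∞, -16, -9]
  [-∞, -∞, 0, -∞, -∞]
  [2, -∞, -∞, 0, -11]
  [-∞, -∞, -∞, 7, 0]
D(3):
  [0, -∞, -∞, -∞, -13]
  [4, 0, -∞, -16, -9]
  [-∞, -∞, 0, -∞, -∞]
  [2, -∞, -∞, 0, -11]
  [-∞, -∞, -∞, 7, 0]
D(4):
  [0, -∞, -∞, -∞, -13]
  [4, 0, -∞, -16, -9]
  [-∞, -∞, 0, -∞, -∞]
  [2, -∞, -∞, 0, -11]
  [9, -∞, -∞, 7, 0]
D(5):
  [0, -∞, -∞, -6, -13]
  [4, 0, -∞, -2, -9]
  [-∞, -∞, 0, -∞, -∞]
  [2, -∞, -∞, 0, -11]
  [9, -∞, -∞, 7, 0]
Answer: A*[1][3] = -2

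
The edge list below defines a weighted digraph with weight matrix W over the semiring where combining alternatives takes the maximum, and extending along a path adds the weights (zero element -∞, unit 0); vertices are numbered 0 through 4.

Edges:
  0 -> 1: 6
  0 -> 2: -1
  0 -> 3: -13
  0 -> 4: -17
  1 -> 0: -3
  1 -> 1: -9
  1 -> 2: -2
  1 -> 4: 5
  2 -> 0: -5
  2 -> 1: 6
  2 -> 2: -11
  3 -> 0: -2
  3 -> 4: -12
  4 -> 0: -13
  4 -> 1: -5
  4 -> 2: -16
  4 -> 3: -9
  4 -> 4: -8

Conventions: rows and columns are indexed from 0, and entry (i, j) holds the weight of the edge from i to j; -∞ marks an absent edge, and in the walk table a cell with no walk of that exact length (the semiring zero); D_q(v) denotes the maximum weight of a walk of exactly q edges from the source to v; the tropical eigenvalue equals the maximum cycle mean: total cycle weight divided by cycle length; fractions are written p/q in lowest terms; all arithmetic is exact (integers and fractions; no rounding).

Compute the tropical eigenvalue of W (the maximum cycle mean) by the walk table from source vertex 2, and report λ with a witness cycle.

q=0: [-∞, -∞, 0, -∞, -∞]
q=1: [-5, 6, -11, -∞, -∞]
q=2: [3, 1, 4, -18, 11]
q=3: [-1, 10, 2, 2, 6]
q=4: [7, 8, 8, -3, 15]
q=5: [5, 14, 6, 6, 13]
Optimal cycle mean attained by: cycle 1->2->1, total (-2) + 6, length 2.
Answer: λ = 2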